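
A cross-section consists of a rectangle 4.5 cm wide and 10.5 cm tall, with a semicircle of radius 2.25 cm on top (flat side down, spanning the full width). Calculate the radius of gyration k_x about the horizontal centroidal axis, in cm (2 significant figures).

Break the section into simple shapes (no overlaps), measuring from the bottom-left corner of the bounding box.
Rectangular body: 4.5 × 10.5, A = 47.25 cm², y = 5.25 cm, Ī = 434.1 cm⁴.
Semicircular cap: semicircle r = 2.25, A = 7.952 cm², y = 11.45 cm, Ī = 2.813 cm⁴.
Centroid: ȳ = ΣA·y / ΣA = 6.144 cm.
Transfer each piece to the horizontal centroidal axis using Ī + A·d² with d = y − 6.144:
  rectangular body: d = -0.8939 cm → contributes +471.9 cm⁴
  semicircular cap: d = 5.311 cm → contributes +227.1 cm⁴
Total I = 699 cm⁴.
Radius of gyration: k = √(I/A) = √(699 / 55.2) = 3.558 cm.

k_x ≈ 3.6 cm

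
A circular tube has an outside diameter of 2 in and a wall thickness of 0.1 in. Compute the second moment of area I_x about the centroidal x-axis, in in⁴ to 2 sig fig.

I_x ≈ 0.27 in⁴

Break the section into simple shapes (no overlaps), measuring from the bottom-left corner of the bounding box.
Outer circle: ⌀2, A = 3.142 in², y = 1 in, Ī = 0.7854 in⁴.
Bore (subtracted): ⌀1.8, A = 2.545 in², y = 1 in, Ī = 0.5153 in⁴.
By symmetry the centroid is at mid-height, ȳ = 1 in.
All pieces are centred on the centroidal x-axis, so I = ΣĪ (holes subtracted) = 0.2701 in⁴.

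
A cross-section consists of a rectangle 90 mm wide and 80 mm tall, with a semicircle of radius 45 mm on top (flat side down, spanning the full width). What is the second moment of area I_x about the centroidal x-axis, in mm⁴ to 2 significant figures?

Split into non-overlapping primitives; take the origin at the lower-left of the bounding box.
Rectangular body: 90 × 80, A = 7 200 mm², y = 40 mm, Ī = 3 840 000 mm⁴.
Semicircular cap: semicircle r = 45, A = 3 181 mm², y = 99.1 mm, Ī = 450 072 mm⁴.
Centroid: ȳ = ΣA·y / ΣA = 58.11 mm.
Transfer each piece to the centroidal x-axis using Ī + A·d² with d = y − 58.11:
  rectangular body: d = -18.11 mm → contributes +6 201 075 mm⁴
  semicircular cap: d = 40.99 mm → contributes +5 794 452 mm⁴
Total I = 11 995 526 mm⁴.

I_x ≈ 1.2 × 10⁷ mm⁴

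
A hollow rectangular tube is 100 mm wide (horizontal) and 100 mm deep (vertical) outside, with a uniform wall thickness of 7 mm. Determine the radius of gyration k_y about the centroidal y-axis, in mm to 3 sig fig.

Decompose the section into non-overlapping parts with the origin at the bottom-left of its bounding rectangle.
Outer rectangle: 100 × 100, A = 10 000 mm², x = 50 mm, Ī = 8 333 333 mm⁴.
Inner void (subtracted): 86 × 86, A = 7 396 mm², x = 50 mm, Ī = 4 558 401 mm⁴.
By symmetry the centroid is at mid-width, x̄ = 50 mm.
All pieces are centred on the centroidal y-axis, so I = ΣĪ (holes subtracted) = 3 774 932 mm⁴.
Radius of gyration: k = √(I/A) = √(3 774 932 / 2 604) = 38.074 mm.

k_y ≈ 38.1 mm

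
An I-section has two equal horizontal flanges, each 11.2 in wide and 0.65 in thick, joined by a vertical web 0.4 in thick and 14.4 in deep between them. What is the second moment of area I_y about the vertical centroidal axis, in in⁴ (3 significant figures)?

Break the section into simple shapes (no overlaps), measuring from the bottom-left corner of the bounding box.
Bottom flange: 11.2 × 0.65, A = 7.28 in², x = 5.6 in, Ī = 76.1 in⁴.
Web: 0.4 × 14.4, A = 5.76 in², x = 5.6 in, Ī = 0.0768 in⁴.
Top flange: 11.2 × 0.65, A = 7.28 in², x = 5.6 in, Ī = 76.1 in⁴.
By symmetry the centroid is at mid-width, x̄ = 5.6 in.
All pieces are centred on the vertical centroidal axis, so I = ΣĪ = 152.28 in⁴.

I_y ≈ 152 in⁴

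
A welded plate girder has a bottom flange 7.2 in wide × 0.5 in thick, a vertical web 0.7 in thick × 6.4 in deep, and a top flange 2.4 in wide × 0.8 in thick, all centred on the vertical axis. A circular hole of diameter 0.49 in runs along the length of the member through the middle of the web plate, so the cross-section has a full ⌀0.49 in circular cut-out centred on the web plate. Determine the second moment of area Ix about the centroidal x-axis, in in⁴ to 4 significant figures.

Split into non-overlapping primitives; take the origin at the lower-left of the bounding box.
Bottom plate: 7.2 × 0.5, A = 3.6 in², y = 0.25 in, Ī = 0.075 in⁴.
Web plate: 0.7 × 6.4, A = 4.48 in², y = 3.7 in, Ī = 15.2917 in⁴.
Top plate: 2.4 × 0.8, A = 1.92 in², y = 7.3 in, Ī = 0.1024 in⁴.
Hole (subtracted): ⌀0.49, A = 0.188574 in², y = 3.7 in, Ī = 0.00282979 in⁴.
Centroid: ȳ = ΣA·y / ΣA = 3.13861 in.
Transfer each piece to the centroidal x-axis using Ī + A·d² with d = y − 3.13861:
  bottom plate: d = -2.88861 in → contributes +30.1137 in⁴
  web plate: d = 0.561386 in → contributes +16.7036 in⁴
  top plate: d = 4.16139 in → contributes +33.3513 in⁴
  hole: d = 0.561386 in → contributes −0.0622598 in⁴
Total I = 80.1064 in⁴.

Ix ≈ 80.11 in⁴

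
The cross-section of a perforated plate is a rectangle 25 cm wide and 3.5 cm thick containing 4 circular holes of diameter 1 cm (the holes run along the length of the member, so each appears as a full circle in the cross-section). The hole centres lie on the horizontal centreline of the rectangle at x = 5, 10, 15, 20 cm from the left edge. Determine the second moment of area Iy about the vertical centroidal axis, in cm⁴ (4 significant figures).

Iy ≈ 4459 cm⁴

Treat the section as a set of non-overlapping primitives; coordinates are from the bounding-box lower-left.
Plate: 25 × 3.5, A = 87.5 cm², x = 12.5 cm, Ī = 4557.29 cm⁴.
Hole 1 (subtracted): ⌀1, A = 0.785398 cm², x = 5 cm, Ī = 0.0490874 cm⁴.
Hole 2 (subtracted): ⌀1, A = 0.785398 cm², x = 10 cm, Ī = 0.0490874 cm⁴.
Hole 3 (subtracted): ⌀1, A = 0.785398 cm², x = 15 cm, Ī = 0.0490874 cm⁴.
Hole 4 (subtracted): ⌀1, A = 0.785398 cm², x = 20 cm, Ī = 0.0490874 cm⁴.
By symmetry the centroid is at mid-width, x̄ = 12.5 cm.
Transfer each piece to the vertical centroidal axis using Ī + A·d² with d = x − 12.5:
  plate: d = 0 cm → contributes +4557.29 cm⁴
  hole 1: d = -7.5 cm → contributes −44.2277 cm⁴
  hole 2: d = -2.5 cm → contributes −4.95783 cm⁴
  hole 3: d = 2.5 cm → contributes −4.95783 cm⁴
  hole 4: d = 7.5 cm → contributes −44.2277 cm⁴
Total I = 4458.92 cm⁴.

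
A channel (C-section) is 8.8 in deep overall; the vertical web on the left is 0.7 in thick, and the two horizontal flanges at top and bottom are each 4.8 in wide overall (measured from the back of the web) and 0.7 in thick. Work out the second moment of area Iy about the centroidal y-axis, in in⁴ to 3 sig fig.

Treat the section as a set of non-overlapping primitives; coordinates are from the bounding-box lower-left.
Web: 0.7 × 8.8, A = 6.16 in², x = 0.35 in, Ī = 0.25153 in⁴.
Top flange (beyond web): 4.1 × 0.7, A = 2.87 in², x = 2.75 in, Ī = 4.0204 in⁴.
Bottom flange (beyond web): 4.1 × 0.7, A = 2.87 in², x = 2.75 in, Ī = 4.0204 in⁴.
Centroid: x̄ = ΣA·x / ΣA = 1.5076 in.
Transfer each piece to the centroidal y-axis using Ī + A·d² with d = x − 1.5076:
  web: d = -1.1576 in → contributes +8.5068 in⁴
  top flange (beyond web): d = 1.2424 in → contributes +8.4501 in⁴
  bottom flange (beyond web): d = 1.2424 in → contributes +8.4501 in⁴
Total I = 25.407 in⁴.

Iy ≈ 25.4 in⁴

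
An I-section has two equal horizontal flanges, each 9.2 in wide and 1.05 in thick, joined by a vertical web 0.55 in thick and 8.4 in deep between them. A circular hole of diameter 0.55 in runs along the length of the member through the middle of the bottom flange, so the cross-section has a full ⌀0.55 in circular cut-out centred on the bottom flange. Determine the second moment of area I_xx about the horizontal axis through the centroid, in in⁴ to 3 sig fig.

I_xx ≈ 455 in⁴

Split into non-overlapping primitives; take the origin at the lower-left of the bounding box.
Bottom flange: 9.2 × 1.05, A = 9.66 in², y = 0.525 in, Ī = 0.88751 in⁴.
Web: 0.55 × 8.4, A = 4.62 in², y = 5.25 in, Ī = 27.166 in⁴.
Top flange: 9.2 × 1.05, A = 9.66 in², y = 9.975 in, Ī = 0.88751 in⁴.
Hole (subtracted): ⌀0.55, A = 0.23758 in², y = 0.525 in, Ī = 0.0044918 in⁴.
Centroid: ȳ = ΣA·y / ΣA = 5.2974 in.
Transfer each piece to the horizontal axis through the centroid using Ī + A·d² with d = y − 5.2974:
  bottom flange: d = -4.7724 in → contributes +220.9 in⁴
  web: d = -0.047361 in → contributes +27.176 in⁴
  top flange: d = 4.6776 in → contributes +212.25 in⁴
  hole: d = -4.7724 in → contributes −5.4155 in⁴
Total I = 454.91 in⁴.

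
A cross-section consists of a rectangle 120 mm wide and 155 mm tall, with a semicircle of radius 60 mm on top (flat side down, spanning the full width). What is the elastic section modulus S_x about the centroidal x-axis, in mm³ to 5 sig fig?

S_x ≈ 7.4572 × 10⁵ mm³

Split into non-overlapping primitives; take the origin at the lower-left of the bounding box.
Rectangular body: 120 × 155, A = 18 600 mm², y = 77.5 mm, Ī = 37 238 750 mm⁴.
Semicircular cap: semicircle r = 60, A = 5654.867 mm², y = 180.4648 mm, Ī = 1 422 450 mm⁴.
Centroid: ȳ = ΣA·y / ΣA = 101.5056 mm.
Transfer each piece to the centroidal x-axis using Ī + A·d² with d = y − 101.5056:
  rectangular body: d = -24.00558 mm → contributes +47 957 334 mm⁴
  semicircular cap: d = 78.95921 mm → contributes +36 678 038 mm⁴
Total I = 84 635 372 mm⁴.
Extreme fibre distance c = 113.4944 mm; S = I/c = 745722.8 mm³.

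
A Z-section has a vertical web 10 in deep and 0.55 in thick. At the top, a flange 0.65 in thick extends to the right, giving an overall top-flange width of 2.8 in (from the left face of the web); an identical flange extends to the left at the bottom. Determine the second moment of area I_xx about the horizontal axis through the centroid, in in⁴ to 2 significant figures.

I_xx ≈ 110 in⁴

Break the section into simple shapes (no overlaps), measuring from the bottom-left corner of the bounding box.
Web: 0.55 × 10, A = 5.5 in², y = 5 in, Ī = 45.83 in⁴.
Top flange (beyond web): 2.25 × 0.65, A = 1.463 in², y = 9.675 in, Ī = 0.05149 in⁴.
Bottom flange (beyond web): 2.25 × 0.65, A = 1.463 in², y = 0.325 in, Ī = 0.05149 in⁴.
Centroid: ȳ = ΣA·y / ΣA = 5 in.
Transfer each piece to the horizontal axis through the centroid using Ī + A·d² with d = y − 5:
  web: d = 0 in → contributes +45.83 in⁴
  top flange (beyond web): d = 4.675 in → contributes +32.02 in⁴
  bottom flange (beyond web): d = -4.675 in → contributes +32.02 in⁴
Total I = 109.9 in⁴.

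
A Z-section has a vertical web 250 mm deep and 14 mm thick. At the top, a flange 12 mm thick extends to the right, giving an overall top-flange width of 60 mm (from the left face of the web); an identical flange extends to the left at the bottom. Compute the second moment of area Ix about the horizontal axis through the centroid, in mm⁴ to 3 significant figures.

Ix ≈ 3.39 × 10⁷ mm⁴

Decompose the section into non-overlapping parts with the origin at the bottom-left of its bounding rectangle.
Web: 14 × 250, A = 3 500 mm², y = 125 mm, Ī = 18 229 167 mm⁴.
Top flange (beyond web): 46 × 12, A = 552 mm², y = 244 mm, Ī = 6 624 mm⁴.
Bottom flange (beyond web): 46 × 12, A = 552 mm², y = 6 mm, Ī = 6 624 mm⁴.
Centroid: ȳ = ΣA·y / ΣA = 125 mm.
Transfer each piece to the horizontal axis through the centroid using Ī + A·d² with d = y − 125:
  web: d = 0 mm → contributes +18 229 167 mm⁴
  top flange (beyond web): d = 119 mm → contributes +7 823 496 mm⁴
  bottom flange (beyond web): d = -119 mm → contributes +7 823 496 mm⁴
Total I = 33 876 159 mm⁴.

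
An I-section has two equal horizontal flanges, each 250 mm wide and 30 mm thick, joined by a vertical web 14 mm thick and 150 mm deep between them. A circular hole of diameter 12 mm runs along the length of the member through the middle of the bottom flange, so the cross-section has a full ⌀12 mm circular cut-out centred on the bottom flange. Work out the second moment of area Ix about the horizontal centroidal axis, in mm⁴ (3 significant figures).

Split into non-overlapping primitives; take the origin at the lower-left of the bounding box.
Bottom flange: 250 × 30, A = 7 500 mm², y = 15 mm, Ī = 562 500 mm⁴.
Web: 14 × 150, A = 2 100 mm², y = 105 mm, Ī = 3 937 500 mm⁴.
Top flange: 250 × 30, A = 7 500 mm², y = 195 mm, Ī = 562 500 mm⁴.
Hole (subtracted): ⌀12, A = 113.1 mm², y = 15 mm, Ī = 1017.9 mm⁴.
Centroid: ȳ = ΣA·y / ΣA = 105.6 mm.
Transfer each piece to the horizontal centroidal axis using Ī + A·d² with d = y − 105.6:
  bottom flange: d = -90.599 mm → contributes +62 124 129 mm⁴
  web: d = -0.59921 mm → contributes +3 938 254 mm⁴
  top flange: d = 89.401 mm → contributes +60 506 256 mm⁴
  hole: d = -90.599 mm → contributes −929 345 mm⁴
Total I = 125 639 294 mm⁴.

Ix ≈ 1.26 × 10⁸ mm⁴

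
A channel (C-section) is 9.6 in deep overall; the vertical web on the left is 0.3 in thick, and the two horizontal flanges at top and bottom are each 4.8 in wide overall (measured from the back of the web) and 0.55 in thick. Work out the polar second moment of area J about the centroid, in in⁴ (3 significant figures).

J ≈ 142 in⁴

Break the section into simple shapes (no overlaps), measuring from the bottom-left corner of the bounding box.
Web: 0.3 × 9.6, A = 2.88 in², y = 4.8 in, Ī = 22.118 in⁴.
Top flange (beyond web): 4.5 × 0.55, A = 2.475 in², y = 9.325 in, Ī = 0.062391 in⁴.
Bottom flange (beyond web): 4.5 × 0.55, A = 2.475 in², y = 0.275 in, Ī = 0.062391 in⁴.
By symmetry the centroid is at mid-height, ȳ = 4.8 in.
Transfer each piece to the centroidal x-axis using Ī + A·d² with d = y − 4.8:
  web: d = 0 in → contributes +22.118 in⁴
  top flange (beyond web): d = 4.525 in → contributes +50.74 in⁴
  bottom flange (beyond web): d = -4.525 in → contributes +50.74 in⁴
Total I = 123.6 in⁴.
For the y-axis: x̄ = 1.6672 in.
Repeating about the centroidal y-axis gives I_y = 18.862 in⁴.
Polar second moment: J = I_x + I_y = 142.46 in⁴.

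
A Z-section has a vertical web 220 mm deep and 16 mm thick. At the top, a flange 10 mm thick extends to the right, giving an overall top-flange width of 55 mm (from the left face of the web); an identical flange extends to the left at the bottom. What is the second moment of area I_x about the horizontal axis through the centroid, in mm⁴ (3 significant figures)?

Treat the section as a set of non-overlapping primitives; coordinates are from the bounding-box lower-left.
Web: 16 × 220, A = 3 520 mm², y = 110 mm, Ī = 14 197 333 mm⁴.
Top flange (beyond web): 39 × 10, A = 390 mm², y = 215 mm, Ī = 3 250 mm⁴.
Bottom flange (beyond web): 39 × 10, A = 390 mm², y = 5 mm, Ī = 3 250 mm⁴.
Centroid: ȳ = ΣA·y / ΣA = 110 mm.
Transfer each piece to the horizontal axis through the centroid using Ī + A·d² with d = y − 110:
  web: d = 0 mm → contributes +14 197 333 mm⁴
  top flange (beyond web): d = 105 mm → contributes +4 303 000 mm⁴
  bottom flange (beyond web): d = -105 mm → contributes +4 303 000 mm⁴
Total I = 22 803 333 mm⁴.

I_x ≈ 2.28 × 10⁷ mm⁴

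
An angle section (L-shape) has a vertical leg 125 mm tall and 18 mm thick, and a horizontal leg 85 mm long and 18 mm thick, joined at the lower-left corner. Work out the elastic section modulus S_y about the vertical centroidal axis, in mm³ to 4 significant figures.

S_y ≈ 3.155 × 10⁴ mm³

Break the section into simple shapes (no overlaps), measuring from the bottom-left corner of the bounding box.
Vertical leg: 18 × 125, A = 2 250 mm², x = 9 mm, Ī = 60 750 mm⁴.
Horizontal leg (remainder): 67 × 18, A = 1 206 mm², x = 51.5 mm, Ī = 451 145 mm⁴.
Centroid: x̄ = ΣA·x / ΣA = 23.8307 mm.
Transfer each piece to the vertical centroidal axis using Ī + A·d² with d = x − 23.8307:
  vertical leg: d = -14.8307 mm → contributes +555 639 mm⁴
  horizontal leg (remainder): d = 27.6693 mm → contributes +1 374 444 mm⁴
Total I = 1 930 083 mm⁴.
Extreme fibre distance c = 61.1693 mm; S = I/c = 31553.1 mm³.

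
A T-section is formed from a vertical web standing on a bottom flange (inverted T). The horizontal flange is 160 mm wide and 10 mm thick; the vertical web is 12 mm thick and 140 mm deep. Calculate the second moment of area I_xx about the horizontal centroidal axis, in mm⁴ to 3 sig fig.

Split into non-overlapping primitives; take the origin at the lower-left of the bounding box.
Flange: 160 × 10, A = 1 600 mm², y = 5 mm, Ī = 13 333 mm⁴.
Web: 12 × 140, A = 1 680 mm², y = 80 mm, Ī = 2 744 000 mm⁴.
Centroid: ȳ = ΣA·y / ΣA = 43.415 mm.
Transfer each piece to the horizontal centroidal axis using Ī + A·d² with d = y − 43.415:
  flange: d = -38.415 mm → contributes +2 374 428 mm⁴
  web: d = 36.585 mm → contributes +4 992 662 mm⁴
Total I = 7 367 089 mm⁴.

I_xx ≈ 7.37 × 10⁶ mm⁴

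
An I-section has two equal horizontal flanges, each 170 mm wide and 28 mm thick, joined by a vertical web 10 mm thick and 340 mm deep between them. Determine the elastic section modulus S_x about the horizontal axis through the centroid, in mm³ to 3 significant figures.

S_x ≈ 1.80 × 10⁶ mm³

Split into non-overlapping primitives; take the origin at the lower-left of the bounding box.
Bottom flange: 170 × 28, A = 4 760 mm², y = 14 mm, Ī = 310 987 mm⁴.
Web: 10 × 340, A = 3 400 mm², y = 198 mm, Ī = 32 753 333 mm⁴.
Top flange: 170 × 28, A = 4 760 mm², y = 382 mm, Ī = 310 987 mm⁴.
By symmetry the centroid is at mid-height, ȳ = 198 mm.
Transfer each piece to the horizontal axis through the centroid using Ī + A·d² with d = y − 198:
  bottom flange: d = -184 mm → contributes +161 465 547 mm⁴
  web: d = 0 mm → contributes +32 753 333 mm⁴
  top flange: d = 184 mm → contributes +161 465 547 mm⁴
Total I = 355 684 427 mm⁴.
Extreme fibre distance c = 198 mm; S = I/c = 1 796 386 mm³.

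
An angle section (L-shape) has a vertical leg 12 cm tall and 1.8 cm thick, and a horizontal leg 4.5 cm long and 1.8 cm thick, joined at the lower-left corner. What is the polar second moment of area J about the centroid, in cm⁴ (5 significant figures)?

Split into non-overlapping primitives; take the origin at the lower-left of the bounding box.
Vertical leg: 1.8 × 12, A = 21.6 cm², y = 6 cm, Ī = 259.2 cm⁴.
Horizontal leg (remainder): 2.7 × 1.8, A = 4.86 cm², y = 0.9 cm, Ī = 1.3122 cm⁴.
Centroid: ȳ = ΣA·y / ΣA = 5.063265 cm.
Transfer each piece to the centroidal x-axis using Ī + A·d² with d = y − 5.063265:
  vertical leg: d = 0.9367347 cm → contributes +278.1534 cm⁴
  horizontal leg (remainder): d = -4.163265 cm → contributes +85.5495 cm⁴
Total I = 363.7029 cm⁴.
For the y-axis: x̄ = 1.313265 cm.
Repeating about the centroidal y-axis gives I_y = 28.86914 cm⁴.
Polar second moment: J = I_x + I_y = 392.572 cm⁴.

J ≈ 392.57 cm⁴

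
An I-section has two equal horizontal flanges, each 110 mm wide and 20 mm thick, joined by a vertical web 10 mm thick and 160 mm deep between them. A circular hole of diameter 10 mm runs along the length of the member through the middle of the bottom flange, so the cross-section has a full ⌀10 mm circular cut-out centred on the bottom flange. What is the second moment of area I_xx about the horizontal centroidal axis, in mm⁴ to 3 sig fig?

Treat the section as a set of non-overlapping primitives; coordinates are from the bounding-box lower-left.
Bottom flange: 110 × 20, A = 2 200 mm², y = 10 mm, Ī = 73 333 mm⁴.
Web: 10 × 160, A = 1 600 mm², y = 100 mm, Ī = 3 413 333 mm⁴.
Top flange: 110 × 20, A = 2 200 mm², y = 190 mm, Ī = 73 333 mm⁴.
Hole (subtracted): ⌀10, A = 78.54 mm², y = 10 mm, Ī = 490.87 mm⁴.
Centroid: ȳ = ΣA·y / ΣA = 101.19 mm.
Transfer each piece to the horizontal centroidal axis using Ī + A·d² with d = y − 101.19:
  bottom flange: d = -91.194 mm → contributes +18 369 183 mm⁴
  web: d = -1.1937 mm → contributes +3 415 613 mm⁴
  top flange: d = 88.806 mm → contributes +17 423 754 mm⁴
  hole: d = -91.194 mm → contributes −653 651 mm⁴
Total I = 38 554 899 mm⁴.

I_xx ≈ 3.86 × 10⁷ mm⁴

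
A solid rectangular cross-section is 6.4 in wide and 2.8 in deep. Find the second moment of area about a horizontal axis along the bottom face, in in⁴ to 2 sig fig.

I_base ≈ 47 in⁴

The section: 6.4 × 2.8, A = 17.92 in², y = 1.4 in, Ī = 11.71 in⁴.
Transfer it to the base of the section using Ī + A·d² with d = y − 0:
  the section: d = 1.4 in → contributes +46.83 in⁴
Total I = 46.83 in⁴.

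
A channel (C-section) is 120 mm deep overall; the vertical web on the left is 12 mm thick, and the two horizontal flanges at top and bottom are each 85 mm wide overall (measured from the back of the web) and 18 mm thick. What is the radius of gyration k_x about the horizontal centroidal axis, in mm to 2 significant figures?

k_x ≈ 46 mm

Decompose the section into non-overlapping parts with the origin at the bottom-left of its bounding rectangle.
Web: 12 × 120, A = 1 440 mm², y = 60 mm, Ī = 1 728 000 mm⁴.
Top flange (beyond web): 73 × 18, A = 1 314 mm², y = 111 mm, Ī = 35 478 mm⁴.
Bottom flange (beyond web): 73 × 18, A = 1 314 mm², y = 9 mm, Ī = 35 478 mm⁴.
By symmetry the centroid is at mid-height, ȳ = 60 mm.
Transfer each piece to the horizontal centroidal axis using Ī + A·d² with d = y − 60:
  web: d = 0 mm → contributes +1 728 000 mm⁴
  top flange (beyond web): d = 51 mm → contributes +3 453 192 mm⁴
  bottom flange (beyond web): d = -51 mm → contributes +3 453 192 mm⁴
Total I = 8 634 384 mm⁴.
Radius of gyration: k = √(I/A) = √(8 634 384 / 4 068) = 46.07 mm.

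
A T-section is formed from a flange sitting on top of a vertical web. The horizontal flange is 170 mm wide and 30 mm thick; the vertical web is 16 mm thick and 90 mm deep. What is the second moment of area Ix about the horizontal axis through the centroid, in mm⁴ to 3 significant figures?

Treat the section as a set of non-overlapping primitives; coordinates are from the bounding-box lower-left.
Flange: 170 × 30, A = 5 100 mm², y = 105 mm, Ī = 382 500 mm⁴.
Web: 16 × 90, A = 1 440 mm², y = 45 mm, Ī = 972 000 mm⁴.
Centroid: ȳ = ΣA·y / ΣA = 91.789 mm.
Transfer each piece to the horizontal axis through the centroid using Ī + A·d² with d = y − 91.789:
  flange: d = 13.211 mm → contributes +1 272 607 mm⁴
  web: d = -46.789 mm → contributes +4 124 462 mm⁴
Total I = 5 397 069 mm⁴.

Ix ≈ 5.40 × 10⁶ mm⁴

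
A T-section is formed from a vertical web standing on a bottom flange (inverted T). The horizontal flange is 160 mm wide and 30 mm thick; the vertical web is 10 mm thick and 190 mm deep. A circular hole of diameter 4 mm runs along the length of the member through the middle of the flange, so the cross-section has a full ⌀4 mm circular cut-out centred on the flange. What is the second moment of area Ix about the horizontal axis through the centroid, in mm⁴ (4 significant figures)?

Treat the section as a set of non-overlapping primitives; coordinates are from the bounding-box lower-left.
Flange: 160 × 30, A = 4 800 mm², y = 15 mm, Ī = 360 000 mm⁴.
Web: 10 × 190, A = 1 900 mm², y = 125 mm, Ī = 5 715 833 mm⁴.
Hole (subtracted): ⌀4, A = 12.5664 mm², y = 15 mm, Ī = 12.5664 mm⁴.
Centroid: ȳ = ΣA·y / ΣA = 46.2526 mm.
Transfer each piece to the horizontal axis through the centroid using Ī + A·d² with d = y − 46.2526:
  flange: d = -31.2526 mm → contributes +5 048 294 mm⁴
  web: d = 78.7474 mm → contributes +17 498 010 mm⁴
  hole: d = -31.2526 mm → contributes −12286.5 mm⁴
Total I = 22 534 018 mm⁴.

Ix ≈ 2.253 × 10⁷ mm⁴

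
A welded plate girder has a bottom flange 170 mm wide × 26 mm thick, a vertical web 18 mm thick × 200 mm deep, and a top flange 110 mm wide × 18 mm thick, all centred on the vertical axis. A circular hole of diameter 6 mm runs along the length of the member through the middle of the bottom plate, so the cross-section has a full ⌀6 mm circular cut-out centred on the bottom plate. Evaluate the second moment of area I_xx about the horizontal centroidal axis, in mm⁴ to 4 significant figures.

Treat the section as a set of non-overlapping primitives; coordinates are from the bounding-box lower-left.
Bottom plate: 170 × 26, A = 4 420 mm², y = 13 mm, Ī = 248 993 mm⁴.
Web plate: 18 × 200, A = 3 600 mm², y = 126 mm, Ī = 12 000 000 mm⁴.
Top plate: 110 × 18, A = 1 980 mm², y = 235 mm, Ī = 53 460 mm⁴.
Hole (subtracted): ⌀6, A = 28.2743 mm², y = 13 mm, Ī = 63.6173 mm⁴.
Centroid: ȳ = ΣA·y / ΣA = 97.876 mm.
Transfer each piece to the horizontal centroidal axis using Ī + A·d² with d = y − 97.876:
  bottom plate: d = -84.876 mm → contributes +32 090 374 mm⁴
  web plate: d = 28.124 mm → contributes +14 847 458 mm⁴
  top plate: d = 137.124 mm → contributes +37 283 393 mm⁴
  hole: d = -84.876 mm → contributes −203 750 mm⁴
Total I = 84 017 474 mm⁴.

I_xx ≈ 8.402 × 10⁷ mm⁴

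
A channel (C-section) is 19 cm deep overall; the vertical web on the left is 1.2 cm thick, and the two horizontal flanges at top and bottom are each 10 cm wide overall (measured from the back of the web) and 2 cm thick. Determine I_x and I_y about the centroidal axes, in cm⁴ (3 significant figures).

Treat the section as a set of non-overlapping primitives; coordinates are from the bounding-box lower-left.
Web: 1.2 × 19, A = 22.8 cm², y = 9.5 cm, Ī = 685.9 cm⁴.
Top flange (beyond web): 8.8 × 2, A = 17.6 cm², y = 18 cm, Ī = 5.8667 cm⁴.
Bottom flange (beyond web): 8.8 × 2, A = 17.6 cm², y = 1 cm, Ī = 5.8667 cm⁴.
By symmetry the centroid is at mid-height, ȳ = 9.5 cm.
Transfer each piece to the centroidal x-axis using Ī + A·d² with d = y − 9.5:
  web: d = 0 cm → contributes +685.9 cm⁴
  top flange (beyond web): d = 8.5 cm → contributes +1277.5 cm⁴
  bottom flange (beyond web): d = -8.5 cm → contributes +1277.5 cm⁴
Total I = 3240.8 cm⁴.
For the y-axis: x̄ = 3.6345 cm.
Repeating about the centroidal y-axis gives I_y = 575.82 cm⁴.

I_x ≈ 3240 cm⁴, I_y ≈ 576 cm⁴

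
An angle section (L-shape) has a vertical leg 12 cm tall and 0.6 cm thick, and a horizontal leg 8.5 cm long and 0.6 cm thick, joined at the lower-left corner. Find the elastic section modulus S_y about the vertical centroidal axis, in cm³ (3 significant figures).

S_y ≈ 11.7 cm³

Decompose the section into non-overlapping parts with the origin at the bottom-left of its bounding rectangle.
Vertical leg: 0.6 × 12, A = 7.2 cm², x = 0.3 cm, Ī = 0.216 cm⁴.
Horizontal leg (remainder): 7.9 × 0.6, A = 4.74 cm², x = 4.55 cm, Ī = 24.652 cm⁴.
Centroid: x̄ = ΣA·x / ΣA = 1.9872 cm.
Transfer each piece to the vertical centroidal axis using Ī + A·d² with d = x − 1.9872:
  vertical leg: d = -1.6872 cm → contributes +20.711 cm⁴
  horizontal leg (remainder): d = 2.5628 cm → contributes +55.784 cm⁴
Total I = 76.496 cm⁴.
Extreme fibre distance c = 6.5128 cm; S = I/c = 11.745 cm³.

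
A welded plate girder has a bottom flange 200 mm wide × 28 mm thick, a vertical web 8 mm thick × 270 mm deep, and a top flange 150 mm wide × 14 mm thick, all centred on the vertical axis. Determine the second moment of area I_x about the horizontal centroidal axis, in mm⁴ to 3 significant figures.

Break the section into simple shapes (no overlaps), measuring from the bottom-left corner of the bounding box.
Bottom plate: 200 × 28, A = 5 600 mm², y = 14 mm, Ī = 365 867 mm⁴.
Web plate: 8 × 270, A = 2 160 mm², y = 163 mm, Ī = 13 122 000 mm⁴.
Top plate: 150 × 14, A = 2 100 mm², y = 305 mm, Ī = 34 300 mm⁴.
Centroid: ȳ = ΣA·y / ΣA = 108.62 mm.
Transfer each piece to the horizontal centroidal axis using Ī + A·d² with d = y − 108.62:
  bottom plate: d = -94.619 mm → contributes +50 500 937 mm⁴
  web plate: d = 54.381 mm → contributes +19 509 833 mm⁴
  top plate: d = 196.38 mm → contributes +81 022 123 mm⁴
Total I = 151 032 893 mm⁴.

I_x ≈ 1.51 × 10⁸ mm⁴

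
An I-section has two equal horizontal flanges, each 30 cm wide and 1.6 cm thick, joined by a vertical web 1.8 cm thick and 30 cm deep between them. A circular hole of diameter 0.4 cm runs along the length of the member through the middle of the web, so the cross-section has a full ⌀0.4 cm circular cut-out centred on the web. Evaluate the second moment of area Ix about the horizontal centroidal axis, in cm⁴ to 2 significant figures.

Decompose the section into non-overlapping parts with the origin at the bottom-left of its bounding rectangle.
Bottom flange: 30 × 1.6, A = 48 cm², y = 0.8 cm, Ī = 10.24 cm⁴.
Web: 1.8 × 30, A = 54 cm², y = 16.6 cm, Ī = 4 050 cm⁴.
Top flange: 30 × 1.6, A = 48 cm², y = 32.4 cm, Ī = 10.24 cm⁴.
Hole (subtracted): ⌀0.4, A = 0.1257 cm², y = 16.6 cm, Ī = 0.001257 cm⁴.
By symmetry the centroid is at mid-height, ȳ = 16.6 cm.
Transfer each piece to the horizontal centroidal axis using Ī + A·d² with d = y − 16.6:
  bottom flange: d = -15.8 cm → contributes +11 993 cm⁴
  web: d = 0 cm → contributes +4 050 cm⁴
  top flange: d = 15.8 cm → contributes +11 993 cm⁴
  hole: d = 0 cm → contributes −0.001257 cm⁴
Total I = 28 036 cm⁴.

Ix ≈ 2.8 × 10⁴ cm⁴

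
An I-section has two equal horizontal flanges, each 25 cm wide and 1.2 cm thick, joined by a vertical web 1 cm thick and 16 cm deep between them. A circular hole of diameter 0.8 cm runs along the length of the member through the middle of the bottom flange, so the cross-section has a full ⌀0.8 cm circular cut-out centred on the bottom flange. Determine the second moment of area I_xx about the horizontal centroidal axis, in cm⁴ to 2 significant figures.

I_xx ≈ 4700 cm⁴

Break the section into simple shapes (no overlaps), measuring from the bottom-left corner of the bounding box.
Bottom flange: 25 × 1.2, A = 30 cm², y = 0.6 cm, Ī = 3.6 cm⁴.
Web: 1 × 16, A = 16 cm², y = 9.2 cm, Ī = 341.3 cm⁴.
Top flange: 25 × 1.2, A = 30 cm², y = 17.8 cm, Ī = 3.6 cm⁴.
Hole (subtracted): ⌀0.8, A = 0.5027 cm², y = 0.6 cm, Ī = 0.02011 cm⁴.
Centroid: ȳ = ΣA·y / ΣA = 9.257 cm.
Transfer each piece to the horizontal centroidal axis using Ī + A·d² with d = y − 9.257:
  bottom flange: d = -8.657 cm → contributes +2 252 cm⁴
  web: d = -0.05726 cm → contributes +341.4 cm⁴
  top flange: d = 8.543 cm → contributes +2 193 cm⁴
  hole: d = -8.657 cm → contributes −37.69 cm⁴
Total I = 4 749 cm⁴.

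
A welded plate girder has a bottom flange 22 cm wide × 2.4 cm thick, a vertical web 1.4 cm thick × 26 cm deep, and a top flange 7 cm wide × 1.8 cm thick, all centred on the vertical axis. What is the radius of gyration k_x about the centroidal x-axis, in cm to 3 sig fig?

Break the section into simple shapes (no overlaps), measuring from the bottom-left corner of the bounding box.
Bottom plate: 22 × 2.4, A = 52.8 cm², y = 1.2 cm, Ī = 25.344 cm⁴.
Web plate: 1.4 × 26, A = 36.4 cm², y = 15.4 cm, Ī = 2050.5 cm⁴.
Top plate: 7 × 1.8, A = 12.6 cm², y = 29.3 cm, Ī = 3.402 cm⁴.
Centroid: ȳ = ΣA·y / ΣA = 9.7554 cm.
Transfer each piece to the centroidal x-axis using Ī + A·d² with d = y − 9.7554:
  bottom plate: d = -8.5554 cm → contributes +3 890 cm⁴
  web plate: d = 5.6446 cm → contributes +3210.3 cm⁴
  top plate: d = 19.545 cm → contributes +4816.5 cm⁴
Total I = 11 917 cm⁴.
Radius of gyration: k = √(I/A) = √(11 917 / 101.8) = 10.819 cm.

k_x ≈ 10.8 cm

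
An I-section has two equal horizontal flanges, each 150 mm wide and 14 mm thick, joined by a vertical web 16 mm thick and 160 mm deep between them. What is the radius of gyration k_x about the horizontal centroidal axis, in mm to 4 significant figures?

k_x ≈ 74.30 mm

Treat the section as a set of non-overlapping primitives; coordinates are from the bounding-box lower-left.
Bottom flange: 150 × 14, A = 2 100 mm², y = 7 mm, Ī = 34 300 mm⁴.
Web: 16 × 160, A = 2 560 mm², y = 94 mm, Ī = 5 461 333 mm⁴.
Top flange: 150 × 14, A = 2 100 mm², y = 181 mm, Ī = 34 300 mm⁴.
By symmetry the centroid is at mid-height, ȳ = 94 mm.
Transfer each piece to the horizontal centroidal axis using Ī + A·d² with d = y − 94:
  bottom flange: d = -87 mm → contributes +15 929 200 mm⁴
  web: d = 0 mm → contributes +5 461 333 mm⁴
  top flange: d = 87 mm → contributes +15 929 200 mm⁴
Total I = 37 319 733 mm⁴.
Radius of gyration: k = √(I/A) = √(37 319 733 / 6 760) = 74.3012 mm.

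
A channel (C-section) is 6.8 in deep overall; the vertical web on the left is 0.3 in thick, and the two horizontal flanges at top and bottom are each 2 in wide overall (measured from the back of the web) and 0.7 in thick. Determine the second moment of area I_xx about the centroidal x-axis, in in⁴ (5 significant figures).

I_xx ≈ 30.098 in⁴

Break the section into simple shapes (no overlaps), measuring from the bottom-left corner of the bounding box.
Web: 0.3 × 6.8, A = 2.04 in², y = 3.4 in, Ī = 7.8608 in⁴.
Top flange (beyond web): 1.7 × 0.7, A = 1.19 in², y = 6.45 in, Ī = 0.04859167 in⁴.
Bottom flange (beyond web): 1.7 × 0.7, A = 1.19 in², y = 0.35 in, Ī = 0.04859167 in⁴.
By symmetry the centroid is at mid-height, ȳ = 3.4 in.
Transfer each piece to the centroidal x-axis using Ī + A·d² with d = y − 3.4:
  web: d = 0 in → contributes +7.8608 in⁴
  top flange (beyond web): d = 3.05 in → contributes +11.11857 in⁴
  bottom flange (beyond web): d = -3.05 in → contributes +11.11857 in⁴
Total I = 30.09793 in⁴.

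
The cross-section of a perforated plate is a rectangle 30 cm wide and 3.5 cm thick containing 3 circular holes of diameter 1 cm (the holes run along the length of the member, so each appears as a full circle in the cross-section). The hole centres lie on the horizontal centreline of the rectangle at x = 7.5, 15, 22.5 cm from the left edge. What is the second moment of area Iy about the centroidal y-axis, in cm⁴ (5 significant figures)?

Decompose the section into non-overlapping parts with the origin at the bottom-left of its bounding rectangle.
Plate: 30 × 3.5, A = 105 cm², x = 15 cm, Ī = 7 875 cm⁴.
Hole 1 (subtracted): ⌀1, A = 0.7853982 cm², x = 7.5 cm, Ī = 0.04908739 cm⁴.
Hole 2 (subtracted): ⌀1, A = 0.7853982 cm², x = 15 cm, Ī = 0.04908739 cm⁴.
Hole 3 (subtracted): ⌀1, A = 0.7853982 cm², x = 22.5 cm, Ī = 0.04908739 cm⁴.
By symmetry the centroid is at mid-width, x̄ = 15 cm.
Transfer each piece to the centroidal y-axis using Ī + A·d² with d = x − 15:
  plate: d = 0 cm → contributes +7 875 cm⁴
  hole 1: d = -7.5 cm → contributes −44.22773 cm⁴
  hole 2: d = 0 cm → contributes −0.04908739 cm⁴
  hole 3: d = 7.5 cm → contributes −44.22773 cm⁴
Total I = 7786.495 cm⁴.

Iy ≈ 7786.5 cm⁴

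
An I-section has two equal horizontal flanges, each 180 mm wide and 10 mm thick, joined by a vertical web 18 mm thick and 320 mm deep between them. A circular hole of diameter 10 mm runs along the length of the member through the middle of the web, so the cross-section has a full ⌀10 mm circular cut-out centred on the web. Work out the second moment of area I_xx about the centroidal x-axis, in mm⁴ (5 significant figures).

Break the section into simple shapes (no overlaps), measuring from the bottom-left corner of the bounding box.
Bottom flange: 180 × 10, A = 1 800 mm², y = 5 mm, Ī = 15 000 mm⁴.
Web: 18 × 320, A = 5 760 mm², y = 170 mm, Ī = 49 152 000 mm⁴.
Top flange: 180 × 10, A = 1 800 mm², y = 335 mm, Ī = 15 000 mm⁴.
Hole (subtracted): ⌀10, A = 78.53982 mm², y = 170 mm, Ī = 490.8739 mm⁴.
By symmetry the centroid is at mid-height, ȳ = 170 mm.
Transfer each piece to the centroidal x-axis using Ī + A·d² with d = y − 170:
  bottom flange: d = -165 mm → contributes +49 020 000 mm⁴
  web: d = 0 mm → contributes +49 152 000 mm⁴
  top flange: d = 165 mm → contributes +49 020 000 mm⁴
  hole: d = 0 mm → contributes −490.8739 mm⁴
Total I = 147 191 509 mm⁴.

I_xx ≈ 1.4719 × 10⁸ mm⁴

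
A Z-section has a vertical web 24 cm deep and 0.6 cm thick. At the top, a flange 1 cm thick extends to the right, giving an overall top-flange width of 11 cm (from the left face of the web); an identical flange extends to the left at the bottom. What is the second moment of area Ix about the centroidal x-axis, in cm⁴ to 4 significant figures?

Ix ≈ 3444 cm⁴

Split into non-overlapping primitives; take the origin at the lower-left of the bounding box.
Web: 0.6 × 24, A = 14.4 cm², y = 12 cm, Ī = 691.2 cm⁴.
Top flange (beyond web): 10.4 × 1, A = 10.4 cm², y = 23.5 cm, Ī = 0.866667 cm⁴.
Bottom flange (beyond web): 10.4 × 1, A = 10.4 cm², y = 0.5 cm, Ī = 0.866667 cm⁴.
Centroid: ȳ = ΣA·y / ΣA = 12 cm.
Transfer each piece to the centroidal x-axis using Ī + A·d² with d = y − 12:
  web: d = 0 cm → contributes +691.2 cm⁴
  top flange (beyond web): d = 11.5 cm → contributes +1376.27 cm⁴
  bottom flange (beyond web): d = -11.5 cm → contributes +1376.27 cm⁴
Total I = 3443.73 cm⁴.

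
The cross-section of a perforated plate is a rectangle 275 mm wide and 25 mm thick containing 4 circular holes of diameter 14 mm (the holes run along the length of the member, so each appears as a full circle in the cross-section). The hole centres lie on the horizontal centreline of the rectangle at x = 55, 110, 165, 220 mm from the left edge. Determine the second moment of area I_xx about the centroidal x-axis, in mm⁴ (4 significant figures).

I_xx ≈ 3.505 × 10⁵ mm⁴

Split into non-overlapping primitives; take the origin at the lower-left of the bounding box.
Plate: 275 × 25, A = 6 875 mm², y = 12.5 mm, Ī = 358 073 mm⁴.
Hole 1 (subtracted): ⌀14, A = 153.938 mm², y = 12.5 mm, Ī = 1885.74 mm⁴.
Hole 2 (subtracted): ⌀14, A = 153.938 mm², y = 12.5 mm, Ī = 1885.74 mm⁴.
Hole 3 (subtracted): ⌀14, A = 153.938 mm², y = 12.5 mm, Ī = 1885.74 mm⁴.
Hole 4 (subtracted): ⌀14, A = 153.938 mm², y = 12.5 mm, Ī = 1885.74 mm⁴.
By symmetry the centroid is at mid-height, ȳ = 12.5 mm.
All pieces are centred on the centroidal x-axis, so I = ΣĪ (holes subtracted) = 350 530 mm⁴.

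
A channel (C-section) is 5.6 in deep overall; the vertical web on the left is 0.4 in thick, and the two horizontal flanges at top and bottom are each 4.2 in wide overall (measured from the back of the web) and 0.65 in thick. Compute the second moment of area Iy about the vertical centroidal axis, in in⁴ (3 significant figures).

Iy ≈ 12.8 in⁴

Decompose the section into non-overlapping parts with the origin at the bottom-left of its bounding rectangle.
Web: 0.4 × 5.6, A = 2.24 in², x = 0.2 in, Ī = 0.029867 in⁴.
Top flange (beyond web): 3.8 × 0.65, A = 2.47 in², x = 2.3 in, Ī = 2.9722 in⁴.
Bottom flange (beyond web): 3.8 × 0.65, A = 2.47 in², x = 2.3 in, Ī = 2.9722 in⁴.
Centroid: x̄ = ΣA·x / ΣA = 1.6448 in.
Transfer each piece to the vertical centroidal axis using Ī + A·d² with d = x − 1.6448:
  web: d = -1.4448 in → contributes +4.7061 in⁴
  top flange (beyond web): d = 0.65515 in → contributes +4.0324 in⁴
  bottom flange (beyond web): d = 0.65515 in → contributes +4.0324 in⁴
Total I = 12.771 in⁴.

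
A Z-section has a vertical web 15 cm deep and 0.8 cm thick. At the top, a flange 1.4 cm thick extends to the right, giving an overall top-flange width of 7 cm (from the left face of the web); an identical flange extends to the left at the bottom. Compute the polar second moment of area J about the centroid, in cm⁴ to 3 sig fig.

J ≈ 1300 cm⁴

Break the section into simple shapes (no overlaps), measuring from the bottom-left corner of the bounding box.
Web: 0.8 × 15, A = 12 cm², y = 7.5 cm, Ī = 225 cm⁴.
Top flange (beyond web): 6.2 × 1.4, A = 8.68 cm², y = 14.3 cm, Ī = 1.4177 cm⁴.
Bottom flange (beyond web): 6.2 × 1.4, A = 8.68 cm², y = 0.7 cm, Ī = 1.4177 cm⁴.
Centroid: ȳ = ΣA·y / ΣA = 7.5 cm.
Transfer each piece to the centroidal x-axis using Ī + A·d² with d = y − 7.5:
  web: d = 0 cm → contributes +225 cm⁴
  top flange (beyond web): d = 6.8 cm → contributes +402.78 cm⁴
  bottom flange (beyond web): d = -6.8 cm → contributes +402.78 cm⁴
Total I = 1030.6 cm⁴.
For the y-axis: x̄ = 6.6 cm.
Repeating about the centroidal y-axis gives I_y = 268.91 cm⁴.
Polar second moment: J = I_x + I_y = 1299.5 cm⁴.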